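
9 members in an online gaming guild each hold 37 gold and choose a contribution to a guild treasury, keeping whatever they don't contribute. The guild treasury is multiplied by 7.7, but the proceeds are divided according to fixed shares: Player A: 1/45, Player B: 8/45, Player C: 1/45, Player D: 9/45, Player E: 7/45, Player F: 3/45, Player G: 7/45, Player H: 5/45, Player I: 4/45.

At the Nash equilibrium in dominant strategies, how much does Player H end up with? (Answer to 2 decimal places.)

163.62 gold

Each unit j contributes comes back to j as 7.7 × (j's share), so j prefers to contribute only if that share exceeds 1/7.7 = 0.1299; otherwise keeping the unit dominates.
The shares above 0.1299 belong to Player B, Player D, Player E and Player G, contributing 37 each; the remaining 5 contribute 0. Total contributed: 148.
Player H keeps 37 and receives 7.7 × 148 × 5/45 = 126.62 from the guild treasury, for a payoff of 163.62.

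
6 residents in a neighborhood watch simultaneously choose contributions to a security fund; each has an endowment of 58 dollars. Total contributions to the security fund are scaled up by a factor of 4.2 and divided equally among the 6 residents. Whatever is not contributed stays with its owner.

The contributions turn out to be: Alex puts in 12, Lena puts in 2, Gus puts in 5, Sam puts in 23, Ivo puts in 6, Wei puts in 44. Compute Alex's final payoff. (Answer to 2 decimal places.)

Total contributed: 12 + 2 + 5 + 23 + 6 + 44 = 92.
Each receives 4.2 × 92 / 6 = 64.40 from the security fund.
Alex keeps 58 − 12 = 46, so Alex's payoff is 46 + 64.40 = 110.40.

110.40 dollars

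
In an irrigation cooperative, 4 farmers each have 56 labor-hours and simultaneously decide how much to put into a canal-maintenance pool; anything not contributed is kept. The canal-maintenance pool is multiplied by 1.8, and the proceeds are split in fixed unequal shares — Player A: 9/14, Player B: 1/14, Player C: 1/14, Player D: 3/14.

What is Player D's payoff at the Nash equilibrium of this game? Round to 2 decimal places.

Player j's private return per contributed unit is 1.8 × (j's share). Contributing is weakly dominant for j when that share is at least 1/1.8 = 0.5556, and contributing 0 is dominant otherwise.
Only Player A (9/14) clears that bar, contributing 56; the remaining 3 contribute 0. Total contributed: 56.
Player D keeps 56 and receives 1.8 × 56 × 3/14 = 21.60 from the canal-maintenance pool, for a payoff of 77.60.

77.60 labor-hours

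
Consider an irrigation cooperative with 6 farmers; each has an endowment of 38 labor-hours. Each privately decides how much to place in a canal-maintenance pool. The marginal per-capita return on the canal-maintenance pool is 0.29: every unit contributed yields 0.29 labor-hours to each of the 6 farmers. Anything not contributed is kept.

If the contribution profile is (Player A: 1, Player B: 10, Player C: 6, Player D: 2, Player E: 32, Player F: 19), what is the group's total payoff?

279.80 labor-hours

Total contributed: 1 + 10 + 6 + 2 + 32 + 19 = 70; total kept: 6 × 38 − 70 = 158.
The canal-maintenance pool pays out 0.29 × 6 × 70 = 121.80 in aggregate.
Group total = 158 + 121.80 = 279.80.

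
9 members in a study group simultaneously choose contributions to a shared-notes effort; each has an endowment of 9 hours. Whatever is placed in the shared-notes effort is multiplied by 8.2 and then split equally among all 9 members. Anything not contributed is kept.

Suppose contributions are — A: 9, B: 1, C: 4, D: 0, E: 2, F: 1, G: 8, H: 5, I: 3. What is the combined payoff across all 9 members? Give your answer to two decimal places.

Total contributed: 9 + 1 + 4 + 0 + 2 + 1 + 8 + 5 + 3 = 33; total kept: 9 × 9 − 33 = 48.
The shared-notes effort pays out 8.2 × 33 = 270.60 in aggregate.
Group total = 48 + 270.60 = 318.60.

318.60 hours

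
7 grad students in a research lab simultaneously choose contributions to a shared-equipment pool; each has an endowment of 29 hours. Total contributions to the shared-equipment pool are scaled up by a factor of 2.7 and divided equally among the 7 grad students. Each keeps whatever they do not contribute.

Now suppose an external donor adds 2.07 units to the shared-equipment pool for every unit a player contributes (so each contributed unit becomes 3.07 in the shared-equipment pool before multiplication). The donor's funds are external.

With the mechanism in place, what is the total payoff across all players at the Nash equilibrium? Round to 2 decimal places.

Under the mechanism each unit contributed yields 2.7 × 3.07 / 7 = 1.1841 back to its contributor per unit of net cost, which exceeds 1, making full contribution the dominant choice for everyone.
So the Nash equilibrium is full contribution by all 7; the group earns 2.7 × 3.07 × 203 = 1682.67.

1682.67 hours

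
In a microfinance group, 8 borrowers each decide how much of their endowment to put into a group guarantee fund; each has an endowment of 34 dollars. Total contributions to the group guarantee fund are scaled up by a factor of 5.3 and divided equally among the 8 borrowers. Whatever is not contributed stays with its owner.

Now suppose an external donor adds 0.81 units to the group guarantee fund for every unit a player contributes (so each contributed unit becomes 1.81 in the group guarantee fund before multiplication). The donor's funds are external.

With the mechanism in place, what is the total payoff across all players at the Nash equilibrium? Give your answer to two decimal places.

2609.30 dollars

The effective private return per unit is now 5.3 × 1.81 / 8 = 1.1991 > 1, so every player's dominant strategy flips to full contribution.
So the Nash equilibrium is full contribution by all 8; the group earns 5.3 × 1.81 × 272 = 2609.30.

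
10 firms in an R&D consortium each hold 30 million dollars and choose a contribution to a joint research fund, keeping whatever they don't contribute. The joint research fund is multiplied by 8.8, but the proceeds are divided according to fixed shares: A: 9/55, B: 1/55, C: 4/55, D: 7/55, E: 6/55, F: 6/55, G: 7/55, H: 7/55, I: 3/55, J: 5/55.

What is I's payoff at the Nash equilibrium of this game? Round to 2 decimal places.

87.60 million dollars

Each unit j contributes comes back to j as 8.8 × (j's share), so j prefers to contribute only if that share exceeds 1/8.8 = 0.1136; otherwise keeping the unit dominates.
A, D, G and H are above the threshold, contributing 30 each; the remaining 6 contribute 0. Total contributed: 120.
I keeps 30 and receives 8.8 × 120 × 3/55 = 57.60 from the joint research fund, for a payoff of 87.60.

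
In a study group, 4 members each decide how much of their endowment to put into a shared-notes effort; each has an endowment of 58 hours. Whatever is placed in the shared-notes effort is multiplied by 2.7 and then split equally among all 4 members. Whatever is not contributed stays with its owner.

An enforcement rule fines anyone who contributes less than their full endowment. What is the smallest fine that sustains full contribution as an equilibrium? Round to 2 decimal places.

18.85 hours

Given the others contribute fully, the best deviation is to contribute 0 (any partial contribution still incurs the fine and gives up units whose private return 0.6750 is below 1).
Deviating from 58 to 0 saves 58 hours but forfeits the deviator's share of the drop in the shared-notes effort: 2.7/4 × 58 = 39.15.
So the deviation gain is 58 − 39.15 = 18.85, and the fine must be at least 18.85 hours to wipe it out.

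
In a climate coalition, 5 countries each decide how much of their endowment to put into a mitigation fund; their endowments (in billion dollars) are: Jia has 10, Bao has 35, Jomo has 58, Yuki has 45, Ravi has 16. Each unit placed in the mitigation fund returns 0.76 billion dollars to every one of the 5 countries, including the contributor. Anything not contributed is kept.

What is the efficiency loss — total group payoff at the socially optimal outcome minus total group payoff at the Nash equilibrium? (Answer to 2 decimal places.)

459.20 billion dollars

The private return per contributed unit is 0.76 < 1 for everyone, so the Nash equilibrium is zero contribution and the group total is Σ E_j = 10 + 35 + 58 + 45 + 16 = 164.
Each contributed unit returns 3.800 to the group, so the social optimum is full contribution by everyone: group total = 3.800 × 164 = 623.20.
Efficiency loss = (3.800 − 1) × 164 = 459.20.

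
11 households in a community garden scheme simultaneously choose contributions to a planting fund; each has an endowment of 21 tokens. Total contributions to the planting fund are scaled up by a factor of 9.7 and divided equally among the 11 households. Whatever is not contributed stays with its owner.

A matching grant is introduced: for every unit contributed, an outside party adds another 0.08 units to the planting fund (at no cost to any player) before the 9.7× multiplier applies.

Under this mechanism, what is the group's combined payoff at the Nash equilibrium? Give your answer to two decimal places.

With the mechanism, a contributed unit returns 9.7 × 1.08 / 11 = 0.9524 per unit of net cost — still below 1 — so contributing 0 remains dominant for every player.
Everyone keeps their endowment and the group total is 11 × 21 = 231.

231.00 tokens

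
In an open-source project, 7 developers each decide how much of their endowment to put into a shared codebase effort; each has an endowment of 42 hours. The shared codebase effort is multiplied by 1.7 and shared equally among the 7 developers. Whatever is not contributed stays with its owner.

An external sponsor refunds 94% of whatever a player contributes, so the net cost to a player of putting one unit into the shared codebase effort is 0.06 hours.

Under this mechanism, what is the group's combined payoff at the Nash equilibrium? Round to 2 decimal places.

Under the mechanism each unit contributed yields (1.7/7) / 0.06 = 4.0476 back to its contributor per unit of net cost, which exceeds 1, making full contribution the dominant choice for everyone.
At the Nash equilibrium everyone contributes 42. Group total payoff = 7 × (42 × 0.94 + 1.7 × 42) = 776.16.

776.16 hours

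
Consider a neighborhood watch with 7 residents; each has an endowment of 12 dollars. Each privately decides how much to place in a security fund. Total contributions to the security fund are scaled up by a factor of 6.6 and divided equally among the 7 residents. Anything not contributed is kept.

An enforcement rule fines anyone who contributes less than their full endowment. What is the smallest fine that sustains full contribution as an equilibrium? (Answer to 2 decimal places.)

Given the others contribute fully, the best deviation is to contribute 0 (any partial contribution still incurs the fine and gives up units whose private return 0.9429 is below 1).
Deviating from 12 to 0 saves 12 dollars but forfeits the deviator's share of the drop in the security fund: 6.6/7 × 12 = 11.31.
So the deviation gain is 12 − 11.31 = 0.69, and the fine must be at least 0.69 dollars to wipe it out.

0.69 dollars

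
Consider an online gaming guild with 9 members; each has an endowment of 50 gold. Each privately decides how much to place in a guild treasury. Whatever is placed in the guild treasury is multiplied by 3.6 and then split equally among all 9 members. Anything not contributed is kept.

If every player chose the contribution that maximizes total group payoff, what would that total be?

Each contributed unit returns 3.600 to the group as a whole (0.4000 to each of 9 players), which exceeds 1, so the social optimum is full contribution: group total = 3.600 × 450 = 1620.00.

1620.00 gold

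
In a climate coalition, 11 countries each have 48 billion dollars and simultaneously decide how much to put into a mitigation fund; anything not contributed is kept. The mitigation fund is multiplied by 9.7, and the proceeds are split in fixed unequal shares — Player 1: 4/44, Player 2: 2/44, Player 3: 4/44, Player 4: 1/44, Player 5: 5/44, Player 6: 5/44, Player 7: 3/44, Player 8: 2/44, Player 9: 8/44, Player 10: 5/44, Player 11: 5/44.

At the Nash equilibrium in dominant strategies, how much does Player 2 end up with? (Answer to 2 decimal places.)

153.82 billion dollars

A player with share s gets back 9.7·s per unit contributed, so full contribution is dominant for anyone with s > 1/9.7 = 0.1031 and zero contribution is dominant for anyone below.
Player 5, Player 6, Player 9, Player 10 and Player 11 clear that bar, contributing 48 each; the remaining 6 contribute 0. Total contributed: 240.
Player 2 keeps 48 and receives 9.7 × 240 × 2/44 = 105.82 from the mitigation fund, for a payoff of 153.82.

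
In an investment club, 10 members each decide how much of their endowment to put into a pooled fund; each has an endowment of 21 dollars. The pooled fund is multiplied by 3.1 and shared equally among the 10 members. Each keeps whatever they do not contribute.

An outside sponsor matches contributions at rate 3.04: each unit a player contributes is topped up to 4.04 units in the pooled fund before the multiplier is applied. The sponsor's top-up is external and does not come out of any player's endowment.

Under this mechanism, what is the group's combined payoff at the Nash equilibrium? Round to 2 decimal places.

2630.04 dollars

Under the mechanism each unit contributed yields 3.1 × 4.04 / 10 = 1.2524 back to its contributor per unit of net cost, which exceeds 1, making full contribution the dominant choice for everyone.
At the Nash equilibrium everyone contributes 21. Group total payoff = 3.1 × 4.04 × 210 = 2630.04.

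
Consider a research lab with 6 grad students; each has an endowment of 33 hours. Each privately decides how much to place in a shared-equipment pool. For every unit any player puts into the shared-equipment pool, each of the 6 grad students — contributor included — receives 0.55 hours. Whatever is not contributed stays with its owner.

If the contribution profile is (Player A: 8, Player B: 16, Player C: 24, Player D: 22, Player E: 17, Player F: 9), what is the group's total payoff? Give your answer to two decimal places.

418.80 hours

Total contributed: 8 + 16 + 24 + 22 + 17 + 9 = 96; total kept: 6 × 33 − 96 = 102.
The shared-equipment pool pays out 0.55 × 6 × 96 = 316.80 in aggregate.
Group total = 102 + 316.80 = 418.80.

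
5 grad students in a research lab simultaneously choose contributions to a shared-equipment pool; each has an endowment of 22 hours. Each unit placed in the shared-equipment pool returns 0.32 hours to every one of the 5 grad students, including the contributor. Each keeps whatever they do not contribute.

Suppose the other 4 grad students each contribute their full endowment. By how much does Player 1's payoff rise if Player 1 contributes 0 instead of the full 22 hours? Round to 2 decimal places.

Switching from a contribution of 22 to 0 lets Player 1 keep an extra 22 hours, but lowers the shared-equipment pool by 22, which costs Player 1 their own share of that drop: 0.32 × 22 = 7.04.
Net gain = 22 − 7.04 = 14.96. The private return per contributed unit (0.32) is below 1, so free-riding is indeed the best response regardless of what the others do.

14.96 hours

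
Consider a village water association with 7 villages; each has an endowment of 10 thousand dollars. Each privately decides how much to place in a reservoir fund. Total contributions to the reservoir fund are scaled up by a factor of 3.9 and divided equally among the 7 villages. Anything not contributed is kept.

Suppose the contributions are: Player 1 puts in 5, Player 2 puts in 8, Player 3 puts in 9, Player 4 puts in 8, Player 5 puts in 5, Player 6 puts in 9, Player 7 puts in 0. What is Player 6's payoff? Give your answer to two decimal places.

Total contributed: 5 + 8 + 9 + 8 + 5 + 9 + 0 = 44.
Each receives 3.9 × 44 / 7 = 24.51 from the reservoir fund.
Player 6 keeps 10 − 9 = 1, so Player 6's payoff is 1 + 24.51 = 25.51.

25.51 thousand dollars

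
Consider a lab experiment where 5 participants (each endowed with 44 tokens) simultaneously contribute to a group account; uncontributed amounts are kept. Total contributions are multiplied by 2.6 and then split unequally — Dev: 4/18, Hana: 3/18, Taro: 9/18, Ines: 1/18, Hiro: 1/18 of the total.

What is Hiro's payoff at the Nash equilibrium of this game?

50.36 tokens

Player j's private return per contributed unit is 2.6 × (j's share). Contributing is weakly dominant for j when that share is at least 1/2.6 = 0.3846, and contributing 0 is dominant otherwise.
Only Taro (9/18) clears that bar, contributing 44; the remaining 4 contribute 0. Total contributed: 44.
Hiro keeps 44 and receives 2.6 × 44 × 1/18 = 6.36 from the group account, for a payoff of 50.36.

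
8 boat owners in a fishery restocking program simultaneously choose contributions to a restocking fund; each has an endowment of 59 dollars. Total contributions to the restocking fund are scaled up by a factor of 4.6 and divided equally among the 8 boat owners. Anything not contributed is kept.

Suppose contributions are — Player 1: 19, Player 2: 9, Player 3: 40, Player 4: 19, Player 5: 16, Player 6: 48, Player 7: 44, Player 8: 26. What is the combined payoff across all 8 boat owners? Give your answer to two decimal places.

1267.60 dollars

Total contributed: 19 + 9 + 40 + 19 + 16 + 48 + 44 + 26 = 221; total kept: 8 × 59 − 221 = 251.
The restocking fund pays out 4.6 × 221 = 1016.60 in aggregate.
Group total = 251 + 1016.60 = 1267.60.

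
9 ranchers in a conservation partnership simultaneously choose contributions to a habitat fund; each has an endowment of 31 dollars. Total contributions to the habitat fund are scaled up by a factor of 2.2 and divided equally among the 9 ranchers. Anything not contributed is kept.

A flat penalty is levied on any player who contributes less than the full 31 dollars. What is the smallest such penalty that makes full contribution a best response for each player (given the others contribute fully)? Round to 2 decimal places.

Given the others contribute fully, the best deviation is to contribute 0 (any partial contribution still incurs the fine and gives up units whose private return 0.2444 is below 1).
Deviating from 31 to 0 saves 31 dollars but forfeits the deviator's share of the drop in the habitat fund: 2.2/9 × 31 = 7.58.
So the deviation gain is 31 − 7.58 = 23.42, and the fine must be at least 23.42 dollars to wipe it out.

23.42 dollars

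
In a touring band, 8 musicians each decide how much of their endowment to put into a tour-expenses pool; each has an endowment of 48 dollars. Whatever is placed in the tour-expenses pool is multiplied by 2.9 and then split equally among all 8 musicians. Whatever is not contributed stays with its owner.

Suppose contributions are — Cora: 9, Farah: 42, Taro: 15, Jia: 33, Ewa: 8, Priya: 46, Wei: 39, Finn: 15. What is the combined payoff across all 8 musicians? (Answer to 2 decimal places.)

777.30 dollars

Total contributed: 9 + 42 + 15 + 33 + 8 + 46 + 39 + 15 = 207; total kept: 8 × 48 − 207 = 177.
The tour-expenses pool pays out 2.9 × 207 = 600.30 in aggregate.
Group total = 177 + 600.30 = 777.30.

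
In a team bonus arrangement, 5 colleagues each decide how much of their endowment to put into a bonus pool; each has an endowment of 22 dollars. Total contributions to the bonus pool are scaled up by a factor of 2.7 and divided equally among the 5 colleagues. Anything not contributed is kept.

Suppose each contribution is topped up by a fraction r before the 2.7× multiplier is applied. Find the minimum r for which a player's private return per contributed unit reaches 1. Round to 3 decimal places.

With matching at rate r, one contributed unit becomes (1 + r) in the bonus pool and returns 2.7 × (1 + r) / 5 to the contributor.
Setting this equal to 1: 1 + r = 5/2.7 = 1.8519.
So the minimum matching rate is r = 1.8519 − 1 = 0.852.

0.852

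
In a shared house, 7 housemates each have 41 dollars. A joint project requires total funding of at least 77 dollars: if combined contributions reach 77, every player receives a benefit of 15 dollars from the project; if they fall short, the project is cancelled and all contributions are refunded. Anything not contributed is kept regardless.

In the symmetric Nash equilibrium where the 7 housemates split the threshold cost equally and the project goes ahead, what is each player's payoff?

Equal share of the threshold: 77/7 = 11.
At this profile no one gains by cutting their contribution: any cut drops the total below 77, the project is cancelled, contributions are refunded, and the deviator ends with 41, which is less than 41 − 11 + 15 = 45. Contributing more than 11 just wastes the excess. So contributing exactly 11 is a best response.
Each player's payoff: 41 − 11 + 15 = 45.

45 dollars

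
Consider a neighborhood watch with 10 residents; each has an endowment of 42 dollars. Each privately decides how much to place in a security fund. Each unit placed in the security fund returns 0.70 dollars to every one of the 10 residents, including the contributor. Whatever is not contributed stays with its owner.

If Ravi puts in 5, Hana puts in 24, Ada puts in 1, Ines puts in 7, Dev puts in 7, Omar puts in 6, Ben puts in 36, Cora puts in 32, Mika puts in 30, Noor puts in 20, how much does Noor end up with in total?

139.60 dollars

Total contributed: 5 + 24 + 1 + 7 + 7 + 6 + 36 + 32 + 30 + 20 = 168.
Each receives 0.70 × 168 = 117.60 from the security fund.
Noor keeps 42 − 20 = 22, so Noor's payoff is 22 + 117.60 = 139.60.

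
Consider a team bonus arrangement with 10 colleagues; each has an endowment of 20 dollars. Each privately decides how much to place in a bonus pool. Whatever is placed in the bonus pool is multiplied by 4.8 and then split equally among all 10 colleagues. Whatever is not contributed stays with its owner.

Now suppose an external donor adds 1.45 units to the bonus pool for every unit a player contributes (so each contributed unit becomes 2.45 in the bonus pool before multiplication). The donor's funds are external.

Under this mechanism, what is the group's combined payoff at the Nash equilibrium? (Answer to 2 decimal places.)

2352.00 dollars

Under the mechanism each unit contributed yields 4.8 × 2.45 / 10 = 1.1760 back to its contributor per unit of net cost, which exceeds 1, making full contribution the dominant choice for everyone.
At the Nash equilibrium everyone contributes 20. Group total payoff = 4.8 × 2.45 × 200 = 2352.00.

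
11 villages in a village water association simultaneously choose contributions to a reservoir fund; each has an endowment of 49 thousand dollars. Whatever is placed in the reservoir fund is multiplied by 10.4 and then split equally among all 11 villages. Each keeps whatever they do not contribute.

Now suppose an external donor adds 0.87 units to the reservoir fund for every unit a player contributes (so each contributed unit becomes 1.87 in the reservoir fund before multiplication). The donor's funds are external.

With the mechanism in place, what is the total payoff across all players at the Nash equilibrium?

The effective private return per unit is now 10.4 × 1.87 / 11 = 1.7680 > 1, so every player's dominant strategy flips to full contribution.
At the Nash equilibrium everyone contributes 49. Group total payoff = 10.4 × 1.87 × 539 = 10482.47.

10482.47 thousand dollars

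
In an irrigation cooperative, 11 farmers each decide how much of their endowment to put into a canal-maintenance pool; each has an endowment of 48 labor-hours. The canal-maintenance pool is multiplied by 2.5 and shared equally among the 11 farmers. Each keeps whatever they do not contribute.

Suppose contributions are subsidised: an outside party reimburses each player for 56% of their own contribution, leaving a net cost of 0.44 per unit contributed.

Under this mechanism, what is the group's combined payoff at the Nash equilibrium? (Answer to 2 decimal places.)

Even with the mechanism, each unit contributed returns only (2.5/11) / 0.44 = 0.5165 per unit of net cost, so contributing nothing is still dominant.
Everyone keeps their endowment and the group total is 11 × 48 = 528.

528.00 labor-hours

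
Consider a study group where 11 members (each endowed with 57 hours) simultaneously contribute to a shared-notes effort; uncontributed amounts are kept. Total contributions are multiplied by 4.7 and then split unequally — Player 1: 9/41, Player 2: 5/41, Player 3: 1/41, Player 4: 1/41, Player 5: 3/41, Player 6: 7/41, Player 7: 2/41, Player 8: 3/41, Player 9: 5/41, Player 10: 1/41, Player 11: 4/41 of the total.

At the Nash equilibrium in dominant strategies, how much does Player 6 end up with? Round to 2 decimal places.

For player j, contributing a unit is worthwhile iff 4.7 × (j's share) ≥ 1, i.e. iff j's share is at least 0.2128.
Player 1 alone (share 9/41) is above the threshold, contributing 57; the remaining 10 contribute 0. Total contributed: 57.
Player 6 keeps 57 and receives 4.7 × 57 × 7/41 = 45.74 from the shared-notes effort, for a payoff of 102.74.

102.74 hours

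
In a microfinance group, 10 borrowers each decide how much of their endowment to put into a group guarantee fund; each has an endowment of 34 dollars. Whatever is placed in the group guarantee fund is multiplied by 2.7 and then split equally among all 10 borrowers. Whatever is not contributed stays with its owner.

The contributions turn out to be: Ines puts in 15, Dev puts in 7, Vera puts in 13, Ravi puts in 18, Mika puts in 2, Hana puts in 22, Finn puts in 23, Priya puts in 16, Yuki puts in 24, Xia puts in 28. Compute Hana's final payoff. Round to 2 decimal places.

Total contributed: 15 + 7 + 13 + 18 + 2 + 22 + 23 + 16 + 24 + 28 = 168.
Each receives 2.7 × 168 / 10 = 45.36 from the group guarantee fund.
Hana keeps 34 − 22 = 12, so Hana's payoff is 12 + 45.36 = 57.36.

57.36 dollars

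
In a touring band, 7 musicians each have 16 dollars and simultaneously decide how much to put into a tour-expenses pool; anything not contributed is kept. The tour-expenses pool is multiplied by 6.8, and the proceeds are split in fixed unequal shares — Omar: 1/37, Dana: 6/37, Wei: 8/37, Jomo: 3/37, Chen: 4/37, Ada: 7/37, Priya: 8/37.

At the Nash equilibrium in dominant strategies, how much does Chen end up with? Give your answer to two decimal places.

63.05 dollars

Player j's private return per contributed unit is 6.8 × (j's share). Contributing is weakly dominant for j when that share is at least 1/6.8 = 0.1471, and contributing 0 is dominant otherwise.
The shares above 0.1471 belong to Dana, Wei, Ada and Priya, contributing 16 each; the remaining 3 contribute 0. Total contributed: 64.
Chen keeps 16 and receives 6.8 × 64 × 4/37 = 47.05 from the tour-expenses pool, for a payoff of 63.05.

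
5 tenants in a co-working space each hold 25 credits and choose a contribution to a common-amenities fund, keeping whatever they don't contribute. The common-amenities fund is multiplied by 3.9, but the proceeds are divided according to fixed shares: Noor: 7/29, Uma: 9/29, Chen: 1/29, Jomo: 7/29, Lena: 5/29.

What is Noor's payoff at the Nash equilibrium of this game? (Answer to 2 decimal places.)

Player j's private return per contributed unit is 3.9 × (j's share). Contributing is weakly dominant for j when that share is at least 1/3.9 = 0.2564, and contributing 0 is dominant otherwise.
The only share above 0.2564 is Uma's 9/29, contributing 25; the remaining 4 contribute 0. Total contributed: 25.
Noor keeps 25 and receives 3.9 × 25 × 7/29 = 23.53 from the common-amenities fund, for a payoff of 48.53.

48.53 credits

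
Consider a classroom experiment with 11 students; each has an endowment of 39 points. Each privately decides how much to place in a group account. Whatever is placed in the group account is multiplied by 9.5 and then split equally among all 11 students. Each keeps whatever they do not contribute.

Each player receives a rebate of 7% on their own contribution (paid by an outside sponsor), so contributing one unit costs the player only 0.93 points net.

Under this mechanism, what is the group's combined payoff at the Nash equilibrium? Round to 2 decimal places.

429.00 points

The effective private return is (9.5/11) / 0.93 = 0.9286, which is still under 1, so the mechanism doesn't change anyone's dominant strategy: zero contribution.
At the Nash equilibrium no one contributes; group total payoff = 11 × 39 = 429.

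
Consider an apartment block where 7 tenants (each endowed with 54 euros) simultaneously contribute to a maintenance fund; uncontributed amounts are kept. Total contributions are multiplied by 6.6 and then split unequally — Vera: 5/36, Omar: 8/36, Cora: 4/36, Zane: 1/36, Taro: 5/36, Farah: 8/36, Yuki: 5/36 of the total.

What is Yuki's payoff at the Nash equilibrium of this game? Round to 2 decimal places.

153.00 euros

For player j, contributing a unit is worthwhile iff 6.6 × (j's share) ≥ 1, i.e. iff j's share is at least 0.1515.
Omar and Farah clear that bar, contributing 54 each; the remaining 5 contribute 0. Total contributed: 108.
Yuki keeps 54 and receives 6.6 × 108 × 5/36 = 99.00 from the maintenance fund, for a payoff of 153.00.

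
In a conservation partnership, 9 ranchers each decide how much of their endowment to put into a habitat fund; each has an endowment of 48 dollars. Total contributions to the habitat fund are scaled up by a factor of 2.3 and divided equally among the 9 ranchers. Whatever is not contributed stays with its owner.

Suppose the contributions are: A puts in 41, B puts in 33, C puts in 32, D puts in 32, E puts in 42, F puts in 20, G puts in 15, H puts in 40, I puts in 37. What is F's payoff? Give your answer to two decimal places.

Total contributed: 41 + 33 + 32 + 32 + 42 + 20 + 15 + 40 + 37 = 292.
Each receives 2.3 × 292 / 9 = 74.62 from the habitat fund.
F keeps 48 − 20 = 28, so F's payoff is 28 + 74.62 = 102.62.

102.62 dollars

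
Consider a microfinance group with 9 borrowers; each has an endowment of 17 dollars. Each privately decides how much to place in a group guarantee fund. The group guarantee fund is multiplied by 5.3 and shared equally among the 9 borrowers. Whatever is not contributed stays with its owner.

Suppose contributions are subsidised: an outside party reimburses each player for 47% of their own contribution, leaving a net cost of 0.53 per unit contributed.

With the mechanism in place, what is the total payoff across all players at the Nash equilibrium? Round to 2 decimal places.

882.81 dollars

With the mechanism, a contributed unit returns (5.3/9) / 0.53 = 1.1111 per unit of net cost to the contributor — now above 1 — so contributing fully is weakly dominant for every player.
At the Nash equilibrium everyone contributes 17. Group total payoff = 9 × (17 × 0.47 + 5.3 × 17) = 882.81.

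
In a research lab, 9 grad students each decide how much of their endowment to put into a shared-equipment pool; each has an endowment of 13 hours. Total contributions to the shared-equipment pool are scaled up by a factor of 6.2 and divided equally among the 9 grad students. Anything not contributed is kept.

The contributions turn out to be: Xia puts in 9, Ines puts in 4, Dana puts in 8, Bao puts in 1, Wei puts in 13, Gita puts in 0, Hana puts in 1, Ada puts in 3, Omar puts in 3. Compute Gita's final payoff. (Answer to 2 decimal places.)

41.93 hours

Total contributed: 9 + 4 + 8 + 1 + 13 + 0 + 1 + 3 + 3 = 42.
Each receives 6.2 × 42 / 9 = 28.93 from the shared-equipment pool.
Gita keeps 13 − 0 = 13, so Gita's payoff is 13 + 28.93 = 41.93.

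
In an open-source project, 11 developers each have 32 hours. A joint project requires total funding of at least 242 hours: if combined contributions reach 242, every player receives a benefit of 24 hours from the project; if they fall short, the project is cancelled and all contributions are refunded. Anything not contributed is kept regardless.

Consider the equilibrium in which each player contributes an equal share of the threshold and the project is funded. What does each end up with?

34 hours

Equal share of the threshold: 242/11 = 22.
At this profile no one gains by cutting their contribution: any cut drops the total below 242, the project is cancelled, contributions are refunded, and the deviator ends with 32, which is less than 32 − 22 + 24 = 34. Contributing more than 22 just wastes the excess. So contributing exactly 22 is a best response.
Each player's payoff: 32 − 22 + 24 = 34.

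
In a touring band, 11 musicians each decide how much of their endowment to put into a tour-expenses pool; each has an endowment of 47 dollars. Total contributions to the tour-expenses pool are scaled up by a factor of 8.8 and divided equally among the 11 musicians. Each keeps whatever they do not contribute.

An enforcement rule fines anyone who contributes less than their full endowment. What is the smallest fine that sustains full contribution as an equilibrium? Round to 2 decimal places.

9.40 dollars

Given the others contribute fully, the best deviation is to contribute 0 (any partial contribution still incurs the fine and gives up units whose private return 0.8000 is below 1).
Deviating from 47 to 0 saves 47 dollars but forfeits the deviator's share of the drop in the tour-expenses pool: 8.8/11 × 47 = 37.60.
So the deviation gain is 47 − 37.60 = 9.40, and the fine must be at least 9.40 dollars to wipe it out.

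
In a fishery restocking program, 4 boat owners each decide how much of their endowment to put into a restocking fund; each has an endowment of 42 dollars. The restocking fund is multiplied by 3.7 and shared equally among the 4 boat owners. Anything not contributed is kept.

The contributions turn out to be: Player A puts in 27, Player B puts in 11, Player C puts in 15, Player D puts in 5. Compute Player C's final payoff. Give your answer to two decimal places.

Total contributed: 27 + 11 + 15 + 5 = 58.
Each receives 3.7 × 58 / 4 = 53.65 from the restocking fund.
Player C keeps 42 − 15 = 27, so Player C's payoff is 27 + 53.65 = 80.65.

80.65 dollars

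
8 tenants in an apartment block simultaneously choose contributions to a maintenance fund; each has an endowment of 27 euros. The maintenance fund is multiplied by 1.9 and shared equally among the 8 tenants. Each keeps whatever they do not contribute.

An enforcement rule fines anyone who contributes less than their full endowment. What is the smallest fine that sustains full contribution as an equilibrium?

20.59 euros

Given the others contribute fully, the best deviation is to contribute 0 (any partial contribution still incurs the fine and gives up units whose private return 0.2375 is below 1).
Deviating from 27 to 0 saves 27 euros but forfeits the deviator's share of the drop in the maintenance fund: 1.9/8 × 27 = 6.41.
So the deviation gain is 27 − 6.41 = 20.59, and the fine must be at least 20.59 euros to wipe it out.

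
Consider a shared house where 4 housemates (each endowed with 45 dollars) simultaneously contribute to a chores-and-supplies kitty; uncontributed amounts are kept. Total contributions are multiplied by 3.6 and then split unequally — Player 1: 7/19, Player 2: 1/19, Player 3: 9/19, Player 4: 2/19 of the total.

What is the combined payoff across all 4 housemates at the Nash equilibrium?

414.00 dollars

Each unit j contributes comes back to j as 3.6 × (j's share), so j prefers to contribute only if that share exceeds 1/3.6 = 0.2778; otherwise keeping the unit dominates.
The shares above 0.2778 belong to Player 1 and Player 3, contributing 45 each; the remaining 2 contribute 0. Total contributed: 90.
The chores-and-supplies kitty pays out 3.6 × 90 = 324.00 in total (split across the unequal shares, but the aggregate is all that matters for the group sum).
The 2 free-riders keep 45 each, adding 90. Group total = 90 + 324.00 = 414.00.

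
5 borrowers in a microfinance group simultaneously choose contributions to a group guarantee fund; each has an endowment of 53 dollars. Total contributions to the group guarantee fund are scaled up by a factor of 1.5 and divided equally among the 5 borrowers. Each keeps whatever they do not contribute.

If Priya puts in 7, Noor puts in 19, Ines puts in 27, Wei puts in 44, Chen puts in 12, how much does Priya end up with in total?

78.70 dollars

Total contributed: 7 + 19 + 27 + 44 + 12 = 109.
Each receives 1.5 × 109 / 5 = 32.70 from the group guarantee fund.
Priya keeps 53 − 7 = 46, so Priya's payoff is 46 + 32.70 = 78.70.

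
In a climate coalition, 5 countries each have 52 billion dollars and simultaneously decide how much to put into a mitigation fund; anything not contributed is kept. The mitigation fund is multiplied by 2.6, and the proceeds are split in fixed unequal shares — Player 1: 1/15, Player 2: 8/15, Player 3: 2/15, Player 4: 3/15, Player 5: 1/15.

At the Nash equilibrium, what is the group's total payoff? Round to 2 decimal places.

A player with share s gets back 2.6·s per unit contributed, so full contribution is dominant for anyone with s > 1/2.6 = 0.3846 and zero contribution is dominant for anyone below.
Only Player 2 (8/15) clears that bar, contributing 52; the remaining 4 contribute 0. Total contributed: 52.
The mitigation fund pays out 2.6 × 52 = 135.20 in total (split across the unequal shares, but the aggregate is all that matters for the group sum).
The 4 free-riders keep 52 each, adding 208. Group total = 208 + 135.20 = 343.20.

343.20 billion dollars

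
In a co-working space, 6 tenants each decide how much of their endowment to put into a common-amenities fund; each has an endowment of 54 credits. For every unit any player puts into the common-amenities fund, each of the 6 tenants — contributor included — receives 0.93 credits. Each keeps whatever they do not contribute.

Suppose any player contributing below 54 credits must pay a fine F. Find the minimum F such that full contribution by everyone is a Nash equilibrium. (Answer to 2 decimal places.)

Given the others contribute fully, the best deviation is to contribute 0 (any partial contribution still incurs the fine and gives up units whose private return 0.93 is below 1).
Deviating from 54 to 0 saves 54 credits but forfeits the deviator's share of the drop in the common-amenities fund: 0.93 × 54 = 50.22.
So the deviation gain is 54 − 50.22 = 3.78, and the fine must be at least 3.78 credits to wipe it out.

3.78 credits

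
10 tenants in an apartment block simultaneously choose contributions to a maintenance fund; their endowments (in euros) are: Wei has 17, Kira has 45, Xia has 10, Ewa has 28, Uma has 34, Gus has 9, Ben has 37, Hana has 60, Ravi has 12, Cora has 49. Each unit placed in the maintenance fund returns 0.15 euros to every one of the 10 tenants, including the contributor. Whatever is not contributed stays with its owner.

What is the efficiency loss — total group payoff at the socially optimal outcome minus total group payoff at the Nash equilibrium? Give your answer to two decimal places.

150.50 euros

The private return per contributed unit is 0.15 < 1 for everyone, so the Nash equilibrium is zero contribution and the group total is Σ E_j = 17 + 45 + 10 + 28 + 34 + 9 + 37 + 60 + 12 + 49 = 301.
Each contributed unit returns 1.500 to the group, so the social optimum is full contribution by everyone: group total = 1.500 × 301 = 451.50.
Efficiency loss = (1.500 − 1) × 301 = 150.50.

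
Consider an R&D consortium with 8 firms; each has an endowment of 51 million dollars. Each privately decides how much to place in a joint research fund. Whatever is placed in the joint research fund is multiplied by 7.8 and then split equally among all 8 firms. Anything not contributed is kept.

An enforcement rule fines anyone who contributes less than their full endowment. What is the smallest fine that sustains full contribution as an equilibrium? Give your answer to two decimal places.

1.28 million dollars

Given the others contribute fully, the best deviation is to contribute 0 (any partial contribution still incurs the fine and gives up units whose private return 0.9750 is below 1).
Deviating from 51 to 0 saves 51 million dollars but forfeits the deviator's share of the drop in the joint research fund: 7.8/8 × 51 = 49.72.
So the deviation gain is 51 − 49.72 = 1.28, and the fine must be at least 1.28 million dollars to wipe it out.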